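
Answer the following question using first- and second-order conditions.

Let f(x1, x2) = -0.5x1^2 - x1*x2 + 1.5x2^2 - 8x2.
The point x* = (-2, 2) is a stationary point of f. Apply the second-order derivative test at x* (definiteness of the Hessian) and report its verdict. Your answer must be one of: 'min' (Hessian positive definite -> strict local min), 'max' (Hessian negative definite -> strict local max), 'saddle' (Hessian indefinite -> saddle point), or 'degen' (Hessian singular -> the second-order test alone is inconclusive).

Compute the Hessian H = grad^2 f:
  H = [[-1, -1], [-1, 3]]
Verify stationarity: grad f(x*) = H x* + g = (0, 0).
Eigenvalues of H: -1.2361, 3.2361.
Eigenvalues have mixed signs, so H is indefinite -> x* is a saddle point.

saddle


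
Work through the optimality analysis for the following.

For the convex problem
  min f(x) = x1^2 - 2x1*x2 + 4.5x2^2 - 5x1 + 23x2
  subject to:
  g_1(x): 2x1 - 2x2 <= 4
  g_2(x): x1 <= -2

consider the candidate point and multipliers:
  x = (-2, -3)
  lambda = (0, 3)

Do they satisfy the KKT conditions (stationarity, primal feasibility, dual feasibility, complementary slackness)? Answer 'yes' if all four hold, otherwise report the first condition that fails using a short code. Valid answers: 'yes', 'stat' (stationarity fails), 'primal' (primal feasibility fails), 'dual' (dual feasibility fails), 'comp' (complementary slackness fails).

Gradient of f: grad f(x) = Q x + c = (-3, 0)
Constraint values g_i(x) = a_i^T x - b_i:
  g_1((-2, -3)) = -2
  g_2((-2, -3)) = 0
Stationarity residual: grad f(x) + sum_i lambda_i a_i = (0, 0)
  -> stationarity OK
Primal feasibility (all g_i <= 0): OK
Dual feasibility (all lambda_i >= 0): OK
Complementary slackness (lambda_i * g_i(x) = 0 for all i): OK

Verdict: yes, KKT holds.

yes


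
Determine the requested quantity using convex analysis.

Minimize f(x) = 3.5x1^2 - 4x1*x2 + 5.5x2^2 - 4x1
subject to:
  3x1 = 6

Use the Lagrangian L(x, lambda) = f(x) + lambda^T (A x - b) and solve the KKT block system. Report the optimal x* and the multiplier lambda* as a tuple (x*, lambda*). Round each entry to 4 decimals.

Form the Lagrangian:
  L(x, lambda) = (1/2) x^T Q x + c^T x + lambda^T (A x - b)
Stationarity (grad_x L = 0): Q x + c + A^T lambda = 0.
Primal feasibility: A x = b.

This gives the KKT block system:
  [ Q   A^T ] [ x     ]   [-c ]
  [ A    0  ] [ lambda ] = [ b ]

Solving the linear system:
  x*      = (2, 0.7273)
  lambda* = (-2.3636)
  f(x*)   = 3.0909

x* = (2, 0.7273), lambda* = (-2.3636)


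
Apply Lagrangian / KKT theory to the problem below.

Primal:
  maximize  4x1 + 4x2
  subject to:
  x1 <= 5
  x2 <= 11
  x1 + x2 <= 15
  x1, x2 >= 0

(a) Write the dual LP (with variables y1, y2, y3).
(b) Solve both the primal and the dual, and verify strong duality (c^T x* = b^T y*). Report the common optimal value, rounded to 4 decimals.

The standard primal-dual pair for 'max c^T x s.t. A x <= b, x >= 0' is:
  Dual:  min b^T y  s.t.  A^T y >= c,  y >= 0.

So the dual LP is:
  minimize  5y1 + 11y2 + 15y3
  subject to:
    y1 + y3 >= 4
    y2 + y3 >= 4
    y1, y2, y3 >= 0

Solving the primal: x* = (4, 11).
  primal value c^T x* = 60.
Solving the dual: y* = (0, 0, 4).
  dual value b^T y* = 60.
Strong duality: c^T x* = b^T y*. Confirmed.

60


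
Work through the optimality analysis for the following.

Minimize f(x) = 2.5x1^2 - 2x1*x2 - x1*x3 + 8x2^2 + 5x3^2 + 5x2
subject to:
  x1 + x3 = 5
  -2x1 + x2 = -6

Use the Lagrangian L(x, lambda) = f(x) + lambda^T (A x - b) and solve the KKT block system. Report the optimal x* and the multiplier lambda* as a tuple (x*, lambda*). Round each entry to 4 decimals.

Form the Lagrangian:
  L(x, lambda) = (1/2) x^T Q x + c^T x + lambda^T (A x - b)
Stationarity (grad_x L = 0): Q x + c + A^T lambda = 0.
Primal feasibility: A x = b.

This gives the KKT block system:
  [ Q   A^T ] [ x     ]   [-c ]
  [ A    0  ] [ lambda ] = [ b ]

Solving the linear system:
  x*      = (3.0822, 0.1644, 1.9178)
  lambda* = (-16.0959, -1.4658)
  f(x*)   = 36.2534

x* = (3.0822, 0.1644, 1.9178), lambda* = (-16.0959, -1.4658)


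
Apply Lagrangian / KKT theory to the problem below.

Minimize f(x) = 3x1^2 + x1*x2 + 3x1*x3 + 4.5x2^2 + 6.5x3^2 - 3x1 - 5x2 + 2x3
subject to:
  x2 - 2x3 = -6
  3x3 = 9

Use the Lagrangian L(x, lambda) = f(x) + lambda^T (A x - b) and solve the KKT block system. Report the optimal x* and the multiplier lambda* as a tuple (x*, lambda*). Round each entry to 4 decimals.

Form the Lagrangian:
  L(x, lambda) = (1/2) x^T Q x + c^T x + lambda^T (A x - b)
Stationarity (grad_x L = 0): Q x + c + A^T lambda = 0.
Primal feasibility: A x = b.

This gives the KKT block system:
  [ Q   A^T ] [ x     ]   [-c ]
  [ A    0  ] [ lambda ] = [ b ]

Solving the linear system:
  x*      = (-1, 0, 3)
  lambda* = (6, -8.6667)
  f(x*)   = 61.5

x* = (-1, 0, 3), lambda* = (6, -8.6667)


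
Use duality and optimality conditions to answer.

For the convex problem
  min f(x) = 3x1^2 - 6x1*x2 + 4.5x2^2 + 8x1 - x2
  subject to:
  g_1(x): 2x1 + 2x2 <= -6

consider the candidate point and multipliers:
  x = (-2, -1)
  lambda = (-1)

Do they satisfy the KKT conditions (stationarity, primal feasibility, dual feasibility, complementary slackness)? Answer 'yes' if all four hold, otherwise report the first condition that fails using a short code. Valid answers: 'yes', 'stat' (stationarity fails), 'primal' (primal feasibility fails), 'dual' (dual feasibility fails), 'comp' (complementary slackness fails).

Gradient of f: grad f(x) = Q x + c = (2, 2)
Constraint values g_i(x) = a_i^T x - b_i:
  g_1((-2, -1)) = 0
Stationarity residual: grad f(x) + sum_i lambda_i a_i = (0, 0)
  -> stationarity OK
Primal feasibility (all g_i <= 0): OK
Dual feasibility (all lambda_i >= 0): FAILS
Complementary slackness (lambda_i * g_i(x) = 0 for all i): OK

Verdict: the first failing condition is dual_feasibility -> dual.

dual


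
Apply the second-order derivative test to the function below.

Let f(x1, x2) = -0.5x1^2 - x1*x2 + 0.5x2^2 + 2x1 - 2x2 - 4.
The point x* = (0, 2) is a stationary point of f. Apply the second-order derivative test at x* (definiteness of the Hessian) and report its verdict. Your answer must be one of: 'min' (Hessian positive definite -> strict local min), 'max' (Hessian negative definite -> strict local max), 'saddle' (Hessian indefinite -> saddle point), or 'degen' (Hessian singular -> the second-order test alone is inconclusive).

Compute the Hessian H = grad^2 f:
  H = [[-1, -1], [-1, 1]]
Verify stationarity: grad f(x*) = H x* + g = (0, 0).
Eigenvalues of H: -1.4142, 1.4142.
Eigenvalues have mixed signs, so H is indefinite -> x* is a saddle point.

saddle


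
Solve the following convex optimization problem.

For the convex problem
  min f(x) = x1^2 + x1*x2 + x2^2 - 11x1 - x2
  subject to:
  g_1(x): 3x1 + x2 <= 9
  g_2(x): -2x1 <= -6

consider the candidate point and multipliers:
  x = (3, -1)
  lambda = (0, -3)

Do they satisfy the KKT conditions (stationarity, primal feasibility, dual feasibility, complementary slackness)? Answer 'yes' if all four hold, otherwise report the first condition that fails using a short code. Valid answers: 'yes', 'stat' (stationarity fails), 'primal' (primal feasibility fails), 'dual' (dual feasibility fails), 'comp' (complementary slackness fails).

Gradient of f: grad f(x) = Q x + c = (-6, 0)
Constraint values g_i(x) = a_i^T x - b_i:
  g_1((3, -1)) = -1
  g_2((3, -1)) = 0
Stationarity residual: grad f(x) + sum_i lambda_i a_i = (0, 0)
  -> stationarity OK
Primal feasibility (all g_i <= 0): OK
Dual feasibility (all lambda_i >= 0): FAILS
Complementary slackness (lambda_i * g_i(x) = 0 for all i): OK

Verdict: the first failing condition is dual_feasibility -> dual.

dual


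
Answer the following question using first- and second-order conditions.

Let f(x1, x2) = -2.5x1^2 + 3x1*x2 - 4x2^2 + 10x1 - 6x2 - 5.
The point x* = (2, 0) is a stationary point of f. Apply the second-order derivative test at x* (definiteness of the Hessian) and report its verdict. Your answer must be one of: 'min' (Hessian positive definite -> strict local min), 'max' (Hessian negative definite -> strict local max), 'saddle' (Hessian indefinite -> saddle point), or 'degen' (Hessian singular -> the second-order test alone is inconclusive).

Compute the Hessian H = grad^2 f:
  H = [[-5, 3], [3, -8]]
Verify stationarity: grad f(x*) = H x* + g = (0, 0).
Eigenvalues of H: -9.8541, -3.1459.
Both eigenvalues < 0, so H is negative definite -> x* is a strict local max.

max


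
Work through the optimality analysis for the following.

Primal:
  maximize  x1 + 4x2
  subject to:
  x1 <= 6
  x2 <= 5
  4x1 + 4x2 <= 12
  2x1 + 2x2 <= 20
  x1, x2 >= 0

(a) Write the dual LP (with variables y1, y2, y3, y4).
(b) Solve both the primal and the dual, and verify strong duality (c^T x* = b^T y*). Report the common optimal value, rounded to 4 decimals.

The standard primal-dual pair for 'max c^T x s.t. A x <= b, x >= 0' is:
  Dual:  min b^T y  s.t.  A^T y >= c,  y >= 0.

So the dual LP is:
  minimize  6y1 + 5y2 + 12y3 + 20y4
  subject to:
    y1 + 4y3 + 2y4 >= 1
    y2 + 4y3 + 2y4 >= 4
    y1, y2, y3, y4 >= 0

Solving the primal: x* = (0, 3).
  primal value c^T x* = 12.
Solving the dual: y* = (0, 0, 1, 0).
  dual value b^T y* = 12.
Strong duality: c^T x* = b^T y*. Confirmed.

12


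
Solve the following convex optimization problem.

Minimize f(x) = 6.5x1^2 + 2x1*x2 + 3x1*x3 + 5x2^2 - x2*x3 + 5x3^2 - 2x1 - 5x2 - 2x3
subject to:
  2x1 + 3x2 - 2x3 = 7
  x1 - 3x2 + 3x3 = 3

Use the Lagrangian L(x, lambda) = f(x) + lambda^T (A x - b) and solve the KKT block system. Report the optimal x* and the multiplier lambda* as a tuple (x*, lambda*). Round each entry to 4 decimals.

Form the Lagrangian:
  L(x, lambda) = (1/2) x^T Q x + c^T x + lambda^T (A x - b)
Stationarity (grad_x L = 0): Q x + c + A^T lambda = 0.
Primal feasibility: A x = b.

This gives the KKT block system:
  [ Q   A^T ] [ x     ]   [-c ]
  [ A    0  ] [ lambda ] = [ b ]

Solving the linear system:
  x*      = (3.2524, 0.327, 0.2429)
  lambda* = (-14.3914, -12.8807)
  f(x*)   = 65.3781

x* = (3.2524, 0.327, 0.2429), lambda* = (-14.3914, -12.8807)


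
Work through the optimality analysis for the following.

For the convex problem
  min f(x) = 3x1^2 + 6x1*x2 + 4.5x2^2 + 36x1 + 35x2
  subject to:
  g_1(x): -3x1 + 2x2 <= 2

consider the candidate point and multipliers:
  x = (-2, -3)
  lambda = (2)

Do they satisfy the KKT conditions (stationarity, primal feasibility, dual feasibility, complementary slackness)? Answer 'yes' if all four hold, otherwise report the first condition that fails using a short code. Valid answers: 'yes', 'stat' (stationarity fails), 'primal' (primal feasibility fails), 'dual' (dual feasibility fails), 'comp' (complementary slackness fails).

Gradient of f: grad f(x) = Q x + c = (6, -4)
Constraint values g_i(x) = a_i^T x - b_i:
  g_1((-2, -3)) = -2
Stationarity residual: grad f(x) + sum_i lambda_i a_i = (0, 0)
  -> stationarity OK
Primal feasibility (all g_i <= 0): OK
Dual feasibility (all lambda_i >= 0): OK
Complementary slackness (lambda_i * g_i(x) = 0 for all i): FAILS

Verdict: the first failing condition is complementary_slackness -> comp.

comp


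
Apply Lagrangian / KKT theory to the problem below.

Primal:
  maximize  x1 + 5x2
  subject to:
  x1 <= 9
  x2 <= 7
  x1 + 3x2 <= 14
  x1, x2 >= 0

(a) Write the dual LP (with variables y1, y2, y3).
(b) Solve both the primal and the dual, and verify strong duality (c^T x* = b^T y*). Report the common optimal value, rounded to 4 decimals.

The standard primal-dual pair for 'max c^T x s.t. A x <= b, x >= 0' is:
  Dual:  min b^T y  s.t.  A^T y >= c,  y >= 0.

So the dual LP is:
  minimize  9y1 + 7y2 + 14y3
  subject to:
    y1 + y3 >= 1
    y2 + 3y3 >= 5
    y1, y2, y3 >= 0

Solving the primal: x* = (0, 4.6667).
  primal value c^T x* = 23.3333.
Solving the dual: y* = (0, 0, 1.6667).
  dual value b^T y* = 23.3333.
Strong duality: c^T x* = b^T y*. Confirmed.

23.3333


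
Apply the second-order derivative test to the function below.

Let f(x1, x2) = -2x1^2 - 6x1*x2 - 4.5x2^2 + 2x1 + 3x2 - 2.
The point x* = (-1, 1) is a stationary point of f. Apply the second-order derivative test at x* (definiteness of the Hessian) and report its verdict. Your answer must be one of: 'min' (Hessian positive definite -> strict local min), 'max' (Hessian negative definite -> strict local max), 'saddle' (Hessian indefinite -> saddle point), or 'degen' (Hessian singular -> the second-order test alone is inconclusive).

Compute the Hessian H = grad^2 f:
  H = [[-4, -6], [-6, -9]]
Verify stationarity: grad f(x*) = H x* + g = (0, 0).
Eigenvalues of H: -13, 0.
H has a zero eigenvalue (singular; negative semidefinite but not definite), so H is neither positive definite, negative definite, nor indefinite. The second-order test alone is inconclusive -> degen.
(Indeed, f is constant along the null direction of H through x*, so x* is not a strict local extremum.)

degen


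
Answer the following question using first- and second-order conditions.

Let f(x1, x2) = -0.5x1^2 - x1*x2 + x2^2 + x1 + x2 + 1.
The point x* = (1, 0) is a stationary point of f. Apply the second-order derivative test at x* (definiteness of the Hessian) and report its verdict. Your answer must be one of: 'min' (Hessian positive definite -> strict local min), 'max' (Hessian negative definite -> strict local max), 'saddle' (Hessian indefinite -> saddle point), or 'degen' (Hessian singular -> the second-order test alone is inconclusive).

Compute the Hessian H = grad^2 f:
  H = [[-1, -1], [-1, 2]]
Verify stationarity: grad f(x*) = H x* + g = (0, 0).
Eigenvalues of H: -1.3028, 2.3028.
Eigenvalues have mixed signs, so H is indefinite -> x* is a saddle point.

saddle


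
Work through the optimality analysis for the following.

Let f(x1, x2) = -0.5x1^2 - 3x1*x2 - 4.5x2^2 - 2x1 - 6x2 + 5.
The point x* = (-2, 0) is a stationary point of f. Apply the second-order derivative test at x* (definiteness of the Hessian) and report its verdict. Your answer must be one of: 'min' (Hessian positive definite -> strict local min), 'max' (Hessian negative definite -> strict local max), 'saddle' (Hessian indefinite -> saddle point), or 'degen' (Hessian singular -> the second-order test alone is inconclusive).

Compute the Hessian H = grad^2 f:
  H = [[-1, -3], [-3, -9]]
Verify stationarity: grad f(x*) = H x* + g = (0, 0).
Eigenvalues of H: -10, 0.
H has a zero eigenvalue (singular; negative semidefinite but not definite), so H is neither positive definite, negative definite, nor indefinite. The second-order test alone is inconclusive -> degen.
(Indeed, f is constant along the null direction of H through x*, so x* is not a strict local extremum.)

degen


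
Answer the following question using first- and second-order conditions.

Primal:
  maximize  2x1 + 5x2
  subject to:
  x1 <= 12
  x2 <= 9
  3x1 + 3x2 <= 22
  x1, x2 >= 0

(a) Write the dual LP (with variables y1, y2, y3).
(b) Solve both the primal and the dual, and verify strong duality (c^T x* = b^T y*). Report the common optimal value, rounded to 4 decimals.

The standard primal-dual pair for 'max c^T x s.t. A x <= b, x >= 0' is:
  Dual:  min b^T y  s.t.  A^T y >= c,  y >= 0.

So the dual LP is:
  minimize  12y1 + 9y2 + 22y3
  subject to:
    y1 + 3y3 >= 2
    y2 + 3y3 >= 5
    y1, y2, y3 >= 0

Solving the primal: x* = (0, 7.3333).
  primal value c^T x* = 36.6667.
Solving the dual: y* = (0, 0, 1.6667).
  dual value b^T y* = 36.6667.
Strong duality: c^T x* = b^T y*. Confirmed.

36.6667


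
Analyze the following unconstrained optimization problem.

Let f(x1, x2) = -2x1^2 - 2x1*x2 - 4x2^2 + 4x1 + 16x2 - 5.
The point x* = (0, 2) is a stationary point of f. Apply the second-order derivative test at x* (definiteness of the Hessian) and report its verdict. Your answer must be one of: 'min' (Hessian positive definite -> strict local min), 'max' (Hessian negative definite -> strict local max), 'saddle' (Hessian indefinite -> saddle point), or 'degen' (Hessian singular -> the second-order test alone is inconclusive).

Compute the Hessian H = grad^2 f:
  H = [[-4, -2], [-2, -8]]
Verify stationarity: grad f(x*) = H x* + g = (0, 0).
Eigenvalues of H: -8.8284, -3.1716.
Both eigenvalues < 0, so H is negative definite -> x* is a strict local max.

max


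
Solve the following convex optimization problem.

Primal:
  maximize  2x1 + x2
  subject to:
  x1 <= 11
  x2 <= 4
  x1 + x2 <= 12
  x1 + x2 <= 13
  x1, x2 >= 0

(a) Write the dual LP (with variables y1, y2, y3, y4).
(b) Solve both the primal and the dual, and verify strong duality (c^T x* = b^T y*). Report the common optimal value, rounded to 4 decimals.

The standard primal-dual pair for 'max c^T x s.t. A x <= b, x >= 0' is:
  Dual:  min b^T y  s.t.  A^T y >= c,  y >= 0.

So the dual LP is:
  minimize  11y1 + 4y2 + 12y3 + 13y4
  subject to:
    y1 + y3 + y4 >= 2
    y2 + y3 + y4 >= 1
    y1, y2, y3, y4 >= 0

Solving the primal: x* = (11, 1).
  primal value c^T x* = 23.
Solving the dual: y* = (1, 0, 1, 0).
  dual value b^T y* = 23.
Strong duality: c^T x* = b^T y*. Confirmed.

23


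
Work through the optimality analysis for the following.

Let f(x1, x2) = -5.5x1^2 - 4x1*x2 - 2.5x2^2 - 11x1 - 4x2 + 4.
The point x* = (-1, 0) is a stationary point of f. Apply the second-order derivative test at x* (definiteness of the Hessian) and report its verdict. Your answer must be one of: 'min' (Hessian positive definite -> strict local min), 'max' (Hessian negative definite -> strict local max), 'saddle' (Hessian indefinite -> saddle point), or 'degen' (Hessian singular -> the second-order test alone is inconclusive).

Compute the Hessian H = grad^2 f:
  H = [[-11, -4], [-4, -5]]
Verify stationarity: grad f(x*) = H x* + g = (0, 0).
Eigenvalues of H: -13, -3.
Both eigenvalues < 0, so H is negative definite -> x* is a strict local max.

max


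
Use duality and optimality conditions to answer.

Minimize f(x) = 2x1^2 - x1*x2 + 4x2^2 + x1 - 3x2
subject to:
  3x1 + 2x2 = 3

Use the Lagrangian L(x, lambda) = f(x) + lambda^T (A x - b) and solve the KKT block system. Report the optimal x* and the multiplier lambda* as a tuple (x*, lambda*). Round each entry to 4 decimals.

Form the Lagrangian:
  L(x, lambda) = (1/2) x^T Q x + c^T x + lambda^T (A x - b)
Stationarity (grad_x L = 0): Q x + c + A^T lambda = 0.
Primal feasibility: A x = b.

This gives the KKT block system:
  [ Q   A^T ] [ x     ]   [-c ]
  [ A    0  ] [ lambda ] = [ b ]

Solving the linear system:
  x*      = (0.56, 0.66)
  lambda* = (-0.86)
  f(x*)   = 0.58

x* = (0.56, 0.66), lambda* = (-0.86)


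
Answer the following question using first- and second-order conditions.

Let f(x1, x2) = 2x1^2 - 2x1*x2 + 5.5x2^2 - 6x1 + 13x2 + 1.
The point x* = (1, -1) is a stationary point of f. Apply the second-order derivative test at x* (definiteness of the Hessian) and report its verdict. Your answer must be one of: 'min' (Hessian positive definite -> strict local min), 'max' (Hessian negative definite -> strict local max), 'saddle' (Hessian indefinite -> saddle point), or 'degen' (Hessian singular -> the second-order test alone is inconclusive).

Compute the Hessian H = grad^2 f:
  H = [[4, -2], [-2, 11]]
Verify stationarity: grad f(x*) = H x* + g = (0, 0).
Eigenvalues of H: 3.4689, 11.5311.
Both eigenvalues > 0, so H is positive definite -> x* is a strict local min.

min


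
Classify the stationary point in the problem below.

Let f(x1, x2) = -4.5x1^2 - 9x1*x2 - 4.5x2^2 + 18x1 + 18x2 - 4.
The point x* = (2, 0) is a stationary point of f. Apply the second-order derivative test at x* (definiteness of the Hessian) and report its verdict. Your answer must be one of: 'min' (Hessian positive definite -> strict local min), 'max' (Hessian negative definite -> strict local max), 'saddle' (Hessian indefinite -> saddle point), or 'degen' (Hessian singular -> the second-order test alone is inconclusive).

Compute the Hessian H = grad^2 f:
  H = [[-9, -9], [-9, -9]]
Verify stationarity: grad f(x*) = H x* + g = (0, 0).
Eigenvalues of H: -18, 0.
H has a zero eigenvalue (singular; negative semidefinite but not definite), so H is neither positive definite, negative definite, nor indefinite. The second-order test alone is inconclusive -> degen.
(Indeed, f is constant along the null direction of H through x*, so x* is not a strict local extremum.)

degen


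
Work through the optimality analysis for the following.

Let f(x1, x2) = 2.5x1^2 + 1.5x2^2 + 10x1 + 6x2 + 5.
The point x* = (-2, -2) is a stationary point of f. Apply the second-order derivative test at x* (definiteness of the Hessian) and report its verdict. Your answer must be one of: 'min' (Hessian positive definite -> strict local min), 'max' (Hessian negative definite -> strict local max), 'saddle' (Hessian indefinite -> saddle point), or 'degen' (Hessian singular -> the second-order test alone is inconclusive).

Compute the Hessian H = grad^2 f:
  H = [[5, 0], [0, 3]]
Verify stationarity: grad f(x*) = H x* + g = (0, 0).
Eigenvalues of H: 3, 5.
Both eigenvalues > 0, so H is positive definite -> x* is a strict local min.

min


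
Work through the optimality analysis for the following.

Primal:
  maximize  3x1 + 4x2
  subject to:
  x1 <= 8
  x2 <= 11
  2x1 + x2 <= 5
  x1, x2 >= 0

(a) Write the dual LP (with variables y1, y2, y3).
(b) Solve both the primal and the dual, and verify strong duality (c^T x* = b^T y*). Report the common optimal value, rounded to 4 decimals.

The standard primal-dual pair for 'max c^T x s.t. A x <= b, x >= 0' is:
  Dual:  min b^T y  s.t.  A^T y >= c,  y >= 0.

So the dual LP is:
  minimize  8y1 + 11y2 + 5y3
  subject to:
    y1 + 2y3 >= 3
    y2 + y3 >= 4
    y1, y2, y3 >= 0

Solving the primal: x* = (0, 5).
  primal value c^T x* = 20.
Solving the dual: y* = (0, 0, 4).
  dual value b^T y* = 20.
Strong duality: c^T x* = b^T y*. Confirmed.

20


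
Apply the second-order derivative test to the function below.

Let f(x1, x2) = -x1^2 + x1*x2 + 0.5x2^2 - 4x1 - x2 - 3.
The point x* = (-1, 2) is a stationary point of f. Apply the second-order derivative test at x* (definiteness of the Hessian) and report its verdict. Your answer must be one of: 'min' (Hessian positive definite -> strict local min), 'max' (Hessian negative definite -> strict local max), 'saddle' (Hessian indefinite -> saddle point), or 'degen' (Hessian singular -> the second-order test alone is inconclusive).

Compute the Hessian H = grad^2 f:
  H = [[-2, 1], [1, 1]]
Verify stationarity: grad f(x*) = H x* + g = (0, 0).
Eigenvalues of H: -2.3028, 1.3028.
Eigenvalues have mixed signs, so H is indefinite -> x* is a saddle point.

saddle


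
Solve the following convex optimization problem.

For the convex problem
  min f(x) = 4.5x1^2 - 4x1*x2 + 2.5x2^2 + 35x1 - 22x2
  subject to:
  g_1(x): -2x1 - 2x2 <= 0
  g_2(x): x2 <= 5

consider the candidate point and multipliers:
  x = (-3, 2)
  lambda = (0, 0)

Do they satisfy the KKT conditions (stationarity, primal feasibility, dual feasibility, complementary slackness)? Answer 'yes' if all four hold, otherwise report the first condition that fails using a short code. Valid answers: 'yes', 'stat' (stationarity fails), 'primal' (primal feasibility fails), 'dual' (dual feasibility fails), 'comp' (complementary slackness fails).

Gradient of f: grad f(x) = Q x + c = (0, 0)
Constraint values g_i(x) = a_i^T x - b_i:
  g_1((-3, 2)) = 2
  g_2((-3, 2)) = -3
Stationarity residual: grad f(x) + sum_i lambda_i a_i = (0, 0)
  -> stationarity OK
Primal feasibility (all g_i <= 0): FAILS
Dual feasibility (all lambda_i >= 0): OK
Complementary slackness (lambda_i * g_i(x) = 0 for all i): OK

Verdict: the first failing condition is primal_feasibility -> primal.

primal


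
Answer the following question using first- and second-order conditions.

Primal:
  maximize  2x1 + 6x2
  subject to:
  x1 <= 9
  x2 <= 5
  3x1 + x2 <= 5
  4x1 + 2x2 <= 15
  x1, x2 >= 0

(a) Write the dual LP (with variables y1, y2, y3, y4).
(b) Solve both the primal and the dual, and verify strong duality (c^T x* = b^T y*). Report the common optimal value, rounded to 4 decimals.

The standard primal-dual pair for 'max c^T x s.t. A x <= b, x >= 0' is:
  Dual:  min b^T y  s.t.  A^T y >= c,  y >= 0.

So the dual LP is:
  minimize  9y1 + 5y2 + 5y3 + 15y4
  subject to:
    y1 + 3y3 + 4y4 >= 2
    y2 + y3 + 2y4 >= 6
    y1, y2, y3, y4 >= 0

Solving the primal: x* = (0, 5).
  primal value c^T x* = 30.
Solving the dual: y* = (0, 5.3333, 0.6667, 0).
  dual value b^T y* = 30.
Strong duality: c^T x* = b^T y*. Confirmed.

30


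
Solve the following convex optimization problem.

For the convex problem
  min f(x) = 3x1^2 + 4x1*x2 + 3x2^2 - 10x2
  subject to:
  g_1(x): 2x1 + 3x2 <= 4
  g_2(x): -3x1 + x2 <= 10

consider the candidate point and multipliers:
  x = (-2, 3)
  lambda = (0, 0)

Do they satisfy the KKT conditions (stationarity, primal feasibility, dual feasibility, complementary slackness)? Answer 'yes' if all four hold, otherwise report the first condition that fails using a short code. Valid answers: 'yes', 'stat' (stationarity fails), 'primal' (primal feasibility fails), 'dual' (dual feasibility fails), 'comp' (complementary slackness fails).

Gradient of f: grad f(x) = Q x + c = (0, 0)
Constraint values g_i(x) = a_i^T x - b_i:
  g_1((-2, 3)) = 1
  g_2((-2, 3)) = -1
Stationarity residual: grad f(x) + sum_i lambda_i a_i = (0, 0)
  -> stationarity OK
Primal feasibility (all g_i <= 0): FAILS
Dual feasibility (all lambda_i >= 0): OK
Complementary slackness (lambda_i * g_i(x) = 0 for all i): OK

Verdict: the first failing condition is primal_feasibility -> primal.

primal


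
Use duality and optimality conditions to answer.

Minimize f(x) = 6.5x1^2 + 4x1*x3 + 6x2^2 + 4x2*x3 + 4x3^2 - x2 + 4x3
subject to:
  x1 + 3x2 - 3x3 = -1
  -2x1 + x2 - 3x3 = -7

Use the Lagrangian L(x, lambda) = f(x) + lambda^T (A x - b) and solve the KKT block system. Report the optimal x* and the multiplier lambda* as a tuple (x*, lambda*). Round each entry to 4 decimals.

Form the Lagrangian:
  L(x, lambda) = (1/2) x^T Q x + c^T x + lambda^T (A x - b)
Stationarity (grad_x L = 0): Q x + c + A^T lambda = 0.
Primal feasibility: A x = b.

This gives the KKT block system:
  [ Q   A^T ] [ x     ]   [-c ]
  [ A    0  ] [ lambda ] = [ b ]

Solving the linear system:
  x*      = (1.961, 0.0585, 1.0455)
  lambda* = (-5.349, 12.163)
  f(x*)   = 41.9578

x* = (1.961, 0.0585, 1.0455), lambda* = (-5.349, 12.163)


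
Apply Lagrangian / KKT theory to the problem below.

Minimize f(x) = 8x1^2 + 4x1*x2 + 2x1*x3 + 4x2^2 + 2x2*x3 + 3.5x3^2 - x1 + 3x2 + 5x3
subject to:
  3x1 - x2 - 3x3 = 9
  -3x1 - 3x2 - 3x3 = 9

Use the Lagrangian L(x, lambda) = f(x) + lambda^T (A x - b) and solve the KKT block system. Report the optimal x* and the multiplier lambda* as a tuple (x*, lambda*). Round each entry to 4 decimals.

Form the Lagrangian:
  L(x, lambda) = (1/2) x^T Q x + c^T x + lambda^T (A x - b)
Stationarity (grad_x L = 0): Q x + c + A^T lambda = 0.
Primal feasibility: A x = b.

This gives the KKT block system:
  [ Q   A^T ] [ x     ]   [-c ]
  [ A    0  ] [ lambda ] = [ b ]

Solving the linear system:
  x*      = (0.3947, -1.1842, -2.2105)
  lambda* = (-1.3684, -2.6491)
  f(x*)   = 10.5789

x* = (0.3947, -1.1842, -2.2105), lambda* = (-1.3684, -2.6491)


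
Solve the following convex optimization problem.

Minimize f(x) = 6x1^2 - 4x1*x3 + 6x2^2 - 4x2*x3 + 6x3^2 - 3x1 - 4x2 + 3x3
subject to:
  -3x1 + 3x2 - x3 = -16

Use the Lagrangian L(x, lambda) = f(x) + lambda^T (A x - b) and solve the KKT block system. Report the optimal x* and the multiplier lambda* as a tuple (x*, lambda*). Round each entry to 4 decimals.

Form the Lagrangian:
  L(x, lambda) = (1/2) x^T Q x + c^T x + lambda^T (A x - b)
Stationarity (grad_x L = 0): Q x + c + A^T lambda = 0.
Primal feasibility: A x = b.

This gives the KKT block system:
  [ Q   A^T ] [ x     ]   [-c ]
  [ A    0  ] [ lambda ] = [ b ]

Solving the linear system:
  x*      = (3.1278, -1.8667, 1.0167)
  lambda* = (10.1556)
  f(x*)   = 81.8111

x* = (3.1278, -1.8667, 1.0167), lambda* = (10.1556)


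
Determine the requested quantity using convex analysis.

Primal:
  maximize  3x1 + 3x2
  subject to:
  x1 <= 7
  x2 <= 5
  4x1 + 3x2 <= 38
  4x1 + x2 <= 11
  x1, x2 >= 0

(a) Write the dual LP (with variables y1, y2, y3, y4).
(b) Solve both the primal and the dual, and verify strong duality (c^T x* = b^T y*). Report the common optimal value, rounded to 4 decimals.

The standard primal-dual pair for 'max c^T x s.t. A x <= b, x >= 0' is:
  Dual:  min b^T y  s.t.  A^T y >= c,  y >= 0.

So the dual LP is:
  minimize  7y1 + 5y2 + 38y3 + 11y4
  subject to:
    y1 + 4y3 + 4y4 >= 3
    y2 + 3y3 + y4 >= 3
    y1, y2, y3, y4 >= 0

Solving the primal: x* = (1.5, 5).
  primal value c^T x* = 19.5.
Solving the dual: y* = (0, 2.25, 0, 0.75).
  dual value b^T y* = 19.5.
Strong duality: c^T x* = b^T y*. Confirmed.

19.5


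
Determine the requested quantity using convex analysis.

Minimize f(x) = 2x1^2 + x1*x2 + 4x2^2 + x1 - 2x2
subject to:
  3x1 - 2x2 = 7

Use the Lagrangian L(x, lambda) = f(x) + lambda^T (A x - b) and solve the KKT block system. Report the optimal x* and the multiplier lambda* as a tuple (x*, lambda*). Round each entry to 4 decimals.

Form the Lagrangian:
  L(x, lambda) = (1/2) x^T Q x + c^T x + lambda^T (A x - b)
Stationarity (grad_x L = 0): Q x + c + A^T lambda = 0.
Primal feasibility: A x = b.

This gives the KKT block system:
  [ Q   A^T ] [ x     ]   [-c ]
  [ A    0  ] [ lambda ] = [ b ]

Solving the linear system:
  x*      = (1.9, -0.65)
  lambda* = (-2.65)
  f(x*)   = 10.875

x* = (1.9, -0.65), lambda* = (-2.65)


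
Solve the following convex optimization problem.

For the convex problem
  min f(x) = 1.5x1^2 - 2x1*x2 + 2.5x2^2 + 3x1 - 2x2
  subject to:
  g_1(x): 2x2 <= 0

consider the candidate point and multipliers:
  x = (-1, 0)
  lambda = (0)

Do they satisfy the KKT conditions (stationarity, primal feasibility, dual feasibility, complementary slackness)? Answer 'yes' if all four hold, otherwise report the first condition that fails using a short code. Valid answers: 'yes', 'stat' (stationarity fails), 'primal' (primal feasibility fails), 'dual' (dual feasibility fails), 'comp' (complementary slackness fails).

Gradient of f: grad f(x) = Q x + c = (0, 0)
Constraint values g_i(x) = a_i^T x - b_i:
  g_1((-1, 0)) = 0
Stationarity residual: grad f(x) + sum_i lambda_i a_i = (0, 0)
  -> stationarity OK
Primal feasibility (all g_i <= 0): OK
Dual feasibility (all lambda_i >= 0): OK
Complementary slackness (lambda_i * g_i(x) = 0 for all i): OK

Verdict: yes, KKT holds.

yes


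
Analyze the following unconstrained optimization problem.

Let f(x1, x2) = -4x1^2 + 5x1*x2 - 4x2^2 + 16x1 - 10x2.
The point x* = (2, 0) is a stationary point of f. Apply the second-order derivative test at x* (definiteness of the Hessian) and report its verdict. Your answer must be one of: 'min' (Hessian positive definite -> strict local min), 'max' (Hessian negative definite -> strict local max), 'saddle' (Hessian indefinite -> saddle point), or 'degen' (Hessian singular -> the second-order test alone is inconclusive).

Compute the Hessian H = grad^2 f:
  H = [[-8, 5], [5, -8]]
Verify stationarity: grad f(x*) = H x* + g = (0, 0).
Eigenvalues of H: -13, -3.
Both eigenvalues < 0, so H is negative definite -> x* is a strict local max.

max


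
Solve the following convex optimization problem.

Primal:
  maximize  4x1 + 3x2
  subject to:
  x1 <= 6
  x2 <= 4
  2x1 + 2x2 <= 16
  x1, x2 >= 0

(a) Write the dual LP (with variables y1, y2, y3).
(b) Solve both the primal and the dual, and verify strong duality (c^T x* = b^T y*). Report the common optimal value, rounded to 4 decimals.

The standard primal-dual pair for 'max c^T x s.t. A x <= b, x >= 0' is:
  Dual:  min b^T y  s.t.  A^T y >= c,  y >= 0.

So the dual LP is:
  minimize  6y1 + 4y2 + 16y3
  subject to:
    y1 + 2y3 >= 4
    y2 + 2y3 >= 3
    y1, y2, y3 >= 0

Solving the primal: x* = (6, 2).
  primal value c^T x* = 30.
Solving the dual: y* = (1, 0, 1.5).
  dual value b^T y* = 30.
Strong duality: c^T x* = b^T y*. Confirmed.

30


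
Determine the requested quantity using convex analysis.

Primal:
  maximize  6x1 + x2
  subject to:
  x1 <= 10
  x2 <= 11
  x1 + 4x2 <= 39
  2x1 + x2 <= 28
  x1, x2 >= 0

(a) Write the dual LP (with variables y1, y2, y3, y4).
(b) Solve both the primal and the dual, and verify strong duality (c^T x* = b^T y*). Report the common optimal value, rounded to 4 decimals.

The standard primal-dual pair for 'max c^T x s.t. A x <= b, x >= 0' is:
  Dual:  min b^T y  s.t.  A^T y >= c,  y >= 0.

So the dual LP is:
  minimize  10y1 + 11y2 + 39y3 + 28y4
  subject to:
    y1 + y3 + 2y4 >= 6
    y2 + 4y3 + y4 >= 1
    y1, y2, y3, y4 >= 0

Solving the primal: x* = (10, 7.25).
  primal value c^T x* = 67.25.
Solving the dual: y* = (5.75, 0, 0.25, 0).
  dual value b^T y* = 67.25.
Strong duality: c^T x* = b^T y*. Confirmed.

67.25


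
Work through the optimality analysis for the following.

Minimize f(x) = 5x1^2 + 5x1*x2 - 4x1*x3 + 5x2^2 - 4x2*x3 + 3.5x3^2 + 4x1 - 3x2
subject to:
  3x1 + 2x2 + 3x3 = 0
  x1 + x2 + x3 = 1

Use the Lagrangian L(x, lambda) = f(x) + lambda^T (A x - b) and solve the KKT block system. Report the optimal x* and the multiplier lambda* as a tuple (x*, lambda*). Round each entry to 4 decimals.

Form the Lagrangian:
  L(x, lambda) = (1/2) x^T Q x + c^T x + lambda^T (A x - b)
Stationarity (grad_x L = 0): Q x + c + A^T lambda = 0.
Primal feasibility: A x = b.

This gives the KKT block system:
  [ Q   A^T ] [ x     ]   [-c ]
  [ A    0  ] [ lambda ] = [ b ]

Solving the linear system:
  x*      = (-2.12, 3, 0.12)
  lambda* = (18.6, -53.12)
  f(x*)   = 17.82

x* = (-2.12, 3, 0.12), lambda* = (18.6, -53.12)


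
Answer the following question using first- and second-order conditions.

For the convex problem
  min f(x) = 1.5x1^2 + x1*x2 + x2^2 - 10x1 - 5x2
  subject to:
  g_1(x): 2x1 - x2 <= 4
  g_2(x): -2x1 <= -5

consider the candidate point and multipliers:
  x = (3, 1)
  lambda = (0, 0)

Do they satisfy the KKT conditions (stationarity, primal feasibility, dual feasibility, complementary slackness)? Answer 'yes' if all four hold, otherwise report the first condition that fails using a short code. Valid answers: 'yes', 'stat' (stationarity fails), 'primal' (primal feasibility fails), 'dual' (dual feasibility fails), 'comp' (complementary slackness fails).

Gradient of f: grad f(x) = Q x + c = (0, 0)
Constraint values g_i(x) = a_i^T x - b_i:
  g_1((3, 1)) = 1
  g_2((3, 1)) = -1
Stationarity residual: grad f(x) + sum_i lambda_i a_i = (0, 0)
  -> stationarity OK
Primal feasibility (all g_i <= 0): FAILS
Dual feasibility (all lambda_i >= 0): OK
Complementary slackness (lambda_i * g_i(x) = 0 for all i): OK

Verdict: the first failing condition is primal_feasibility -> primal.

primal


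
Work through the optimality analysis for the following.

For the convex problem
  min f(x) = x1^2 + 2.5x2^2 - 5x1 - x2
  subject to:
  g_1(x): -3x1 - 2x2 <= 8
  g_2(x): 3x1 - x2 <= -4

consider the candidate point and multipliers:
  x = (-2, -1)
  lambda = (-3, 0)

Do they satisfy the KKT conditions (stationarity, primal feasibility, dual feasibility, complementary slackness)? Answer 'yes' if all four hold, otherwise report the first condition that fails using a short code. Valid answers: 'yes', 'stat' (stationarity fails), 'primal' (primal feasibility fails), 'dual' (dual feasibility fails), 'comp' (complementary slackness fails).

Gradient of f: grad f(x) = Q x + c = (-9, -6)
Constraint values g_i(x) = a_i^T x - b_i:
  g_1((-2, -1)) = 0
  g_2((-2, -1)) = -1
Stationarity residual: grad f(x) + sum_i lambda_i a_i = (0, 0)
  -> stationarity OK
Primal feasibility (all g_i <= 0): OK
Dual feasibility (all lambda_i >= 0): FAILS
Complementary slackness (lambda_i * g_i(x) = 0 for all i): OK

Verdict: the first failing condition is dual_feasibility -> dual.

dual


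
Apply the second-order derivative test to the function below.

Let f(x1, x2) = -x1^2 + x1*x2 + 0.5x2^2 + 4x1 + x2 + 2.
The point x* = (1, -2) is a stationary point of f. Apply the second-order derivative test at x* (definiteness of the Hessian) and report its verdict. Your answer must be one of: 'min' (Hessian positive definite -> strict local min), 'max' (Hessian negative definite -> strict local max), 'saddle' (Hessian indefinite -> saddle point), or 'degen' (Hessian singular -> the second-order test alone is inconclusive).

Compute the Hessian H = grad^2 f:
  H = [[-2, 1], [1, 1]]
Verify stationarity: grad f(x*) = H x* + g = (0, 0).
Eigenvalues of H: -2.3028, 1.3028.
Eigenvalues have mixed signs, so H is indefinite -> x* is a saddle point.

saddle


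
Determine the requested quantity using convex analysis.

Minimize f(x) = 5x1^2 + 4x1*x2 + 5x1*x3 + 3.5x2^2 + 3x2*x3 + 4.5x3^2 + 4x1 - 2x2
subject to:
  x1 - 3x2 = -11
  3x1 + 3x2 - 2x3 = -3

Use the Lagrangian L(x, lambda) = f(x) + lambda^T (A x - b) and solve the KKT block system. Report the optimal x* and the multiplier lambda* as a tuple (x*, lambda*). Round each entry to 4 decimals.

Form the Lagrangian:
  L(x, lambda) = (1/2) x^T Q x + c^T x + lambda^T (A x - b)
Stationarity (grad_x L = 0): Q x + c + A^T lambda = 0.
Primal feasibility: A x = b.

This gives the KKT block system:
  [ Q   A^T ] [ x     ]   [-c ]
  [ A    0  ] [ lambda ] = [ b ]

Solving the linear system:
  x*      = (-2.9486, 2.6838, 1.1029)
  lambda* = (4.3843, 1.6172)
  f(x*)   = 17.9584

x* = (-2.9486, 2.6838, 1.1029), lambda* = (4.3843, 1.6172)


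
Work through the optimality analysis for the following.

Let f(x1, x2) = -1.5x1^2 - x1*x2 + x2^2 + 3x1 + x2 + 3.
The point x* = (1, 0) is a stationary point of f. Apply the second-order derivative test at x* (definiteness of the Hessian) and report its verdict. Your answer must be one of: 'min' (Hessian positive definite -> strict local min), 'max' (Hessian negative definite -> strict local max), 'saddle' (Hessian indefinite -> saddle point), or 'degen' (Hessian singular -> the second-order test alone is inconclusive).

Compute the Hessian H = grad^2 f:
  H = [[-3, -1], [-1, 2]]
Verify stationarity: grad f(x*) = H x* + g = (0, 0).
Eigenvalues of H: -3.1926, 2.1926.
Eigenvalues have mixed signs, so H is indefinite -> x* is a saddle point.

saddle


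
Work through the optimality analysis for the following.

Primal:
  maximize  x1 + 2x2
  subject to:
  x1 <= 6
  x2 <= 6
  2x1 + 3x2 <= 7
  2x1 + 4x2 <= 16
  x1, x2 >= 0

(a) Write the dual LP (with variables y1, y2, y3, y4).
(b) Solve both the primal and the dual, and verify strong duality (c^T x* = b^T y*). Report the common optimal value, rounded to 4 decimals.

The standard primal-dual pair for 'max c^T x s.t. A x <= b, x >= 0' is:
  Dual:  min b^T y  s.t.  A^T y >= c,  y >= 0.

So the dual LP is:
  minimize  6y1 + 6y2 + 7y3 + 16y4
  subject to:
    y1 + 2y3 + 2y4 >= 1
    y2 + 3y3 + 4y4 >= 2
    y1, y2, y3, y4 >= 0

Solving the primal: x* = (0, 2.3333).
  primal value c^T x* = 4.6667.
Solving the dual: y* = (0, 0, 0.6667, 0).
  dual value b^T y* = 4.6667.
Strong duality: c^T x* = b^T y*. Confirmed.

4.6667


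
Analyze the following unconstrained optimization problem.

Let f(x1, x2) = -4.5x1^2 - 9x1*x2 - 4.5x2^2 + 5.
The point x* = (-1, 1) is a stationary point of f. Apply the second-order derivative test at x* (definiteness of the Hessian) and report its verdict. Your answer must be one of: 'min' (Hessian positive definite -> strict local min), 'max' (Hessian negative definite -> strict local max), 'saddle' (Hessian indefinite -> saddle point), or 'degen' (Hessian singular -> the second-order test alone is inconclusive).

Compute the Hessian H = grad^2 f:
  H = [[-9, -9], [-9, -9]]
Verify stationarity: grad f(x*) = H x* + g = (0, 0).
Eigenvalues of H: -18, 0.
H has a zero eigenvalue (singular; negative semidefinite but not definite), so H is neither positive definite, negative definite, nor indefinite. The second-order test alone is inconclusive -> degen.
(Indeed, f is constant along the null direction of H through x*, so x* is not a strict local extremum.)

degen


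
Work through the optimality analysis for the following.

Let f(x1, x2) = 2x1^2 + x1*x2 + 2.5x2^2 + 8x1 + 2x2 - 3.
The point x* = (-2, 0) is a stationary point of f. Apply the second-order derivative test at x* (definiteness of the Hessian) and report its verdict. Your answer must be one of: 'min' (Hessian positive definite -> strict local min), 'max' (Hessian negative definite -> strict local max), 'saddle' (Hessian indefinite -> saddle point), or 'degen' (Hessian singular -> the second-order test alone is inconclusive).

Compute the Hessian H = grad^2 f:
  H = [[4, 1], [1, 5]]
Verify stationarity: grad f(x*) = H x* + g = (0, 0).
Eigenvalues of H: 3.382, 5.618.
Both eigenvalues > 0, so H is positive definite -> x* is a strict local min.

min
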